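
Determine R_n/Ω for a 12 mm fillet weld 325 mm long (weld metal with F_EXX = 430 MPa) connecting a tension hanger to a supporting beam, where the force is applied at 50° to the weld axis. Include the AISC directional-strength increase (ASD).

t_e = 0.707 × 12 = 8.484 mm; A_we = 8.484 × 325 = 2757 mm².
Directional factor: 1.0 + 0.5 sin^1.5(50°) = 1.335.
F_nw = 0.6 × 430 × 1.335 = 344.5 MPa.
R_n/Ω = (344.5 × 2757) / 2.0 × 10⁻³ = 474.9 kN.

R_n/Ω ≈ 475 kN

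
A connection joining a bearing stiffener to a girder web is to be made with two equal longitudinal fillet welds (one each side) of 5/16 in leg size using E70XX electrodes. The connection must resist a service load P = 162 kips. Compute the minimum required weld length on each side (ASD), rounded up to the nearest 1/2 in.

L = 17.5 in on each side

E70XX → F_EXX = 70 ksi.
Throat t_e = 0.707 × 0.3125 = 0.2209 in.
r_n/Ω = (0.6 × 70 × 0.2209) / 2.0 = 4.64 kip/in.
L_req = P / (r_n/Ω) = 162 / 4.64 = 34.92 in total.
Per side: 34.92 / 2 = 17.46 in.
Round up → use L = 17.5 in on each side.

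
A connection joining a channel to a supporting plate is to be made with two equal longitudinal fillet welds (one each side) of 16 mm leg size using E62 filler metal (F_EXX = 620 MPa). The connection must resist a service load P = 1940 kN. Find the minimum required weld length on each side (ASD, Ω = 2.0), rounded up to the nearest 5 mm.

Throat t_e = 0.707 × 16 = 11.31 mm.
r_n/Ω = (0.6 × 620 × 11.31) / 2.0 = 2104 N/mm = 2.104 kN/mm.
L_req = P / (r_n/Ω) = 1940 / 2.104 = 922 mm total.
Per side: 922 / 2 = 461 mm.
Round up → use L = 465 mm on each side.

L = 465 mm on each side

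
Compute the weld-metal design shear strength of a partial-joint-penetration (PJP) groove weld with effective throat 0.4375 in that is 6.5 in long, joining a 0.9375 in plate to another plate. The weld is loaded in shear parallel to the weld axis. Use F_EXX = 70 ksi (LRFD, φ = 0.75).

φR_n ≈ 89.6 kips

Effective throat (given) t_e = 0.4375 in.
A_we = 0.4375 × 6.5 = 2.844 in².
F_nw = 0.6 F_EXX = 42 ksi.
φR_n = 0.75 × 42 × 2.844 = 89.58 kips.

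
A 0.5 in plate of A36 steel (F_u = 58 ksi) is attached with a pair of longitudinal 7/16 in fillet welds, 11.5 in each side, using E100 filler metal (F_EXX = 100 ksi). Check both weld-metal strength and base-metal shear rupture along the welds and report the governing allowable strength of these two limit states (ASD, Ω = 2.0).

t_e = 0.707 × 0.4375 = 0.3093 in; L = 23 in.
Weld metal: R_n/Ω = (1/2.0) × 0.6 × 100 × 0.3093 × 23 = 213.4 kips.
Base metal (shear rupture): R_n/Ω = (1/2.0) × 0.6 × 58 × 0.5 × 23 = 200.1 kips.
Governing: base-metal shear rupture.

R_n/Ω ≈ 200 kips (base-metal shear rupture governs)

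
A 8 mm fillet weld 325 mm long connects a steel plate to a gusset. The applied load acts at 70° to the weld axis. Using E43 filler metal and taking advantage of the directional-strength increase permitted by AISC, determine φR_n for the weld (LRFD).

φR_n ≈ 518 kN

E43XX → F_EXX = 430 MPa.
t_e = 0.707 × 8 = 5.656 mm; A_we = 5.656 × 325 = 1838 mm².
Directional factor: 1.0 + 0.5 sin^1.5(70°) = 1.455.
F_nw = 0.6 × 430 × 1.455 = 375.5 MPa.
φR_n = 0.75 × 375.5 × 1838 × 10⁻³ = 517.7 kN.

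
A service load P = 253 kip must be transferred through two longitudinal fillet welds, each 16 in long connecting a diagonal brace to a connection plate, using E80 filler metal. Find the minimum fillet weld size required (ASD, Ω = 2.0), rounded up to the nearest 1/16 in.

E80XX → F_EXX = 80 ksi.
Total weld length L = 32 in.
Required throat t_e = P × Ω / (0.6 F_EXX × L) = 253 × 2.0 / (0.6 × 80 × 32) = 0.3294 in.
Required leg w = t_e / 0.707 = 0.466 in → use 1/2 in.

w = 1/2 in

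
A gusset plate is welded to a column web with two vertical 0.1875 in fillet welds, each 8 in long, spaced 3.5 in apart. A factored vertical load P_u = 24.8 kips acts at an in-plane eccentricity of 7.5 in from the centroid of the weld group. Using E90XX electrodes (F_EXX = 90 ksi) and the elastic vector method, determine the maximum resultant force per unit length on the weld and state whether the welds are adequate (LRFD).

Total weld length L_w = 16 in. Treat welds as unit-width lines.
Polar moment about centroid: J = 2[d³/12 + d(b/2)²] = 2[8³/12 + 8×1.75²] = 134.3 in³.
Direct shear f_v = P/L_w = 24.8 / 16 = 1.55 kip/in (vertical).
Torsion M = P·e = 24.8 × 7.5 = 186 kip·in.
Critical point at (x, y) = (1.75, 4) from centroid. f_tx = M·y/J = 5.538 kip/in; f_ty = M·x/J = 2.423 kip/in.
Resultant f_max = √[f_tx² + (f_v + f_ty)²] = √[5.538² + (1.55 + 2.423)²] = 6.816 kip/in.
Capacity per unit length: φr_n = 0.75 × 0.6 × 90 × (0.707 × 0.1875) = 5.369 kip/in.
6.816 > 5.369 → NOT adequate.

f_max ≈ 6.82 kip/in; NOT adequate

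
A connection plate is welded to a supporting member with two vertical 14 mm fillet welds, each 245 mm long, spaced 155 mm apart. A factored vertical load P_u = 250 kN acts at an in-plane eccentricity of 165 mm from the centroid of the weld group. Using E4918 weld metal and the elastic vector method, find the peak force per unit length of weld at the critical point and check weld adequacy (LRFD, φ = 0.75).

E49XX → F_EXX = 490 MPa.
Total weld length L_w = 490 mm. Treat welds as unit-width lines.
Polar moment about centroid: J = 2[d³/12 + d(b/2)²] = 2[245³/12 + 245×77.5²] = 5394000 mm³.
Direct shear f_v = P/L_w = 250×10³ / 490 = 510.2 N/mm (vertical).
Torsion M = P·e = 250×10³ × 165 = 41250000 N·mm.
Critical point at (x, y) = (77.5, 122.5) from centroid. f_tx = M·y/J = 936.8 N/mm; f_ty = M·x/J = 592.7 N/mm.
Resultant f_max = √[f_tx² + (f_v + f_ty)²] = √[936.8² + (510.2 + 592.7)²] = 1447 N/mm.
Capacity per unit length: φr_n = 0.75 × 0.6 × 490 × (0.707 × 14) = 2183 N/mm.
1447 ≤ 2183 → adequate.

f_max ≈ 1450 N/mm; adequate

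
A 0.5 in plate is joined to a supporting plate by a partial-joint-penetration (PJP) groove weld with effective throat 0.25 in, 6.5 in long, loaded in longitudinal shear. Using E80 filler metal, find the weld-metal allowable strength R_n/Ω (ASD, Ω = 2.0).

R_n/Ω ≈ 39 kips

E80XX → F_EXX = 80 ksi.
Effective throat (given) t_e = 0.25 in.
A_we = 0.25 × 6.5 = 1.625 in².
F_nw = 0.6 F_EXX = 48 ksi.
R_n/Ω = (48 × 1.625) / 2.0 = 39 kips.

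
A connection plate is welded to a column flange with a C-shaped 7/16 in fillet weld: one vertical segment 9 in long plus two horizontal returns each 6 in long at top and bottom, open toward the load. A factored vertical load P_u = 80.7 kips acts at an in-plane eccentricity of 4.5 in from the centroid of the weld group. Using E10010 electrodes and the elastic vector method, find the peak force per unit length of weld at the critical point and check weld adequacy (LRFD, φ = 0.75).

E100XX → F_EXX = 100 ksi.
Total weld length L_w = 21 in. Treat welds as unit-width lines.
Centroid: x̄ = 2×6×3 / 21 = 1.714 in from the vertical weld.
Polar moment about centroid: J = I_x + I_y = [9³/12 + 2×6×4.5²] + [9×1.714² + 2(6³/12 + 6×1.286²)] = 386 in³.
Direct shear f_v = P/L_w = 80.7 / 21 = 3.843 kip/in (vertical).
Torsion M = P·e = 80.7 × 4.5 = 363.15 kip·in.
Critical point at (x, y) = (4.286, 4.5) from centroid. f_tx = M·y/J = 4.233 kip/in; f_ty = M·x/J = 4.032 kip/in.
Resultant f_max = √[f_tx² + (f_v + f_ty)²] = √[4.233² + (3.843 + 4.032)²] = 8.94 kip/in.
Capacity per unit length: φr_n = 0.75 × 0.6 × 100 × (0.707 × 0.4375) = 13.92 kip/in.
8.94 ≤ 13.92 → adequate.

f_max ≈ 8.94 kip/in; adequate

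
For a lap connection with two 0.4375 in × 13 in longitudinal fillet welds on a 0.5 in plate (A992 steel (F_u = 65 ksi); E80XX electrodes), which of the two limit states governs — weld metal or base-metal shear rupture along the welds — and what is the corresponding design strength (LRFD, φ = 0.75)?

E80XX → F_EXX = 80 ksi.
t_e = 0.707 × 0.4375 = 0.3093 in; L = 26 in.
Weld metal: φR_n = 0.75 × 0.6 × 80 × 0.3093 × 26 = 289.5 kip.
Base metal (shear rupture): φR_n = 0.75 × 0.6 × 65 × 0.5 × 26 = 380.2 kip.
Governing: weld metal.

φR_n ≈ 290 kip (weld metal governs)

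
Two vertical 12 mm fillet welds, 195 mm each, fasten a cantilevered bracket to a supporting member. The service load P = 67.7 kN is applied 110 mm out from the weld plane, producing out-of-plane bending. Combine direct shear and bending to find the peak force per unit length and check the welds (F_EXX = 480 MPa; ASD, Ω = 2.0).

f_max ≈ 613 N/mm; adequate

L_w = 2 × 195 = 390 mm; section modulus (unit throat) S = 2 × L²/6 = 12680 mm².
Direct shear f_v = P/L_w = 67.7×10³/390 = 173.6 N/mm.
Moment M = P × e = 67.7×10³ × 110 = 7447000 N·mm; bending f_b = M/S = 587.5 N/mm.
f_max = √(f_v² + f_b²) = √(173.6² + 587.5²) = 612.6 N/mm.
r_n/Ω = (1/2.0) × 0.6 × 480 × (0.707 × 12) = 1222 N/mm → adequate.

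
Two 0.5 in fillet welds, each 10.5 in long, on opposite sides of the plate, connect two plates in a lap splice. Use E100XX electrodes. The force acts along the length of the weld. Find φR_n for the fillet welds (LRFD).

φR_n ≈ 334 kips

E100XX → F_EXX = 100 ksi.
Effective throat t_e = 0.707 × 0.5 = 0.3535 in.
Total length L = 21 in; A_we = 0.3535 × 21 = 7.423 in².
F_nw = 0.6 F_EXX = 0.6 × 100 = 60 ksi.
φR_n = 0.75 × 60 × 7.423 = 334.1 kips.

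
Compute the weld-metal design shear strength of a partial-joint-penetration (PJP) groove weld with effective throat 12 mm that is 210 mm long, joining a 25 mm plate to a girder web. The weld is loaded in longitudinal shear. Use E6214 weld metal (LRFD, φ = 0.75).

E62XX → F_EXX = 620 MPa.
Effective throat (given) t_e = 12 mm.
A_we = 12 × 210 = 2520 mm².
F_nw = 0.6 F_EXX = 372 MPa.
φR_n = 0.75 × 372 × 2520 × 10⁻³ = 703.1 kN.

φR_n ≈ 703 kN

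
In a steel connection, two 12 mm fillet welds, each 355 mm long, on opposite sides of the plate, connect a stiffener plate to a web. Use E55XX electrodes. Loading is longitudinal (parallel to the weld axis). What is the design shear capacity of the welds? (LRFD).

E55XX → F_EXX = 550 MPa.
Effective throat t_e = 0.707 × 12 = 8.484 mm.
Total length L = 710 mm; A_we = 8.484 × 710 = 6024 mm².
F_nw = 0.6 F_EXX = 0.6 × 550 = 330 MPa.
φR_n = 0.75 × 330 × 6024 × 10⁻³ = 1491 kN.

φR_n ≈ 1490 kN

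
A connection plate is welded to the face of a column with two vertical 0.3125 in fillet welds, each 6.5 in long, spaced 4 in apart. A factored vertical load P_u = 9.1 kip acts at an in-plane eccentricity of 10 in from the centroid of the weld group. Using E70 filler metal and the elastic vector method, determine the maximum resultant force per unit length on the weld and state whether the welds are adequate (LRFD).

f_max ≈ 3.96 kip/in; adequate

E70XX → F_EXX = 70 ksi.
Total weld length L_w = 13 in. Treat welds as unit-width lines.
Polar moment about centroid: J = 2[d³/12 + d(b/2)²] = 2[6.5³/12 + 6.5×2²] = 97.77 in³.
Direct shear f_v = P/L_w = 9.1 / 13 = 0.7 kip/in (vertical).
Torsion M = P·e = 9.1 × 10 = 91 kip·in.
Critical point at (x, y) = (2, 3.25) from centroid. f_tx = M·y/J = 3.025 kip/in; f_ty = M·x/J = 1.861 kip/in.
Resultant f_max = √[f_tx² + (f_v + f_ty)²] = √[3.025² + (0.7 + 1.861)²] = 3.964 kip/in.
Capacity per unit length: φr_n = 0.75 × 0.6 × 70 × (0.707 × 0.3125) = 6.96 kip/in.
3.964 ≤ 6.96 → adequate.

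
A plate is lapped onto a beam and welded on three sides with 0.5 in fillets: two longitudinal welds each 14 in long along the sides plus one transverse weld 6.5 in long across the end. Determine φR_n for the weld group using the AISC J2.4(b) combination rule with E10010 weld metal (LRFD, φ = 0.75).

φR_n ≈ 549 kips

E100XX → F_EXX = 100 ksi.
t_e = 0.707 × 0.5 = 0.3535 in.
R_nwl = 0.6 × 100 × 0.3535 × 28 = 593.9 kips (longitudinal, 2 welds).
R_nwt = 0.6 × 100 × 0.3535 × 6.5 = 137.9 kips (transverse, base value).
(i) R_nwl + R_nwt = 731.7 kips; (ii) 0.85 R_nwl + 1.5 R_nwt = 711.6 kips.
R_n = max = 731.7 kips [governs: (i)]; φR_n = 548.8 kips.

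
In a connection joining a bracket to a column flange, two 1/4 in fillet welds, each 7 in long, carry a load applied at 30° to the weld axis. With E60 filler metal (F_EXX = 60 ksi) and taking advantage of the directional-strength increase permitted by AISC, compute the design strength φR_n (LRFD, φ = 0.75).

φR_n ≈ 78.6 kips

t_e = 0.707 × 0.25 = 0.1767 in; A_we = 0.1767 × 14 = 2.474 in².
Directional factor: 1.0 + 0.5 sin^1.5(30°) = 1.177.
F_nw = 0.6 × 60 × 1.177 = 42.36 ksi.
φR_n = 0.75 × 42.36 × 2.474 = 78.62 kips.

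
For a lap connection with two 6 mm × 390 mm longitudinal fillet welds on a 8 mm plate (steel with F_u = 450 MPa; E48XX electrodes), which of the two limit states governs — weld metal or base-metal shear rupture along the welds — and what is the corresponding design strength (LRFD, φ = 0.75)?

φR_n ≈ 715 kN (weld metal governs)

E48XX → F_EXX = 480 MPa.
t_e = 0.707 × 6 = 4.242 mm; L = 780 mm.
Weld metal: φR_n = 0.75 × 0.6 × 480 × 4.242 × 780 × 10⁻³ = 714.7 kN.
Base metal (shear rupture): φR_n = 0.75 × 0.6 × 450 × 8 × 780 × 10⁻³ = 1264 kN.
Governing: weld metal.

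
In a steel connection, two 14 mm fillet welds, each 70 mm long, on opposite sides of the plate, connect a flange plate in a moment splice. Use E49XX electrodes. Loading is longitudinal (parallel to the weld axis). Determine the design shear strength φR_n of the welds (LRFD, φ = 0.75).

φR_n ≈ 306 kN

E49XX → F_EXX = 490 MPa.
Effective throat t_e = 0.707 × 14 = 9.898 mm.
Total length L = 140 mm; A_we = 9.898 × 140 = 1386 mm².
F_nw = 0.6 F_EXX = 0.6 × 490 = 294 MPa.
φR_n = 0.75 × 294 × 1386 × 10⁻³ = 305.6 kN.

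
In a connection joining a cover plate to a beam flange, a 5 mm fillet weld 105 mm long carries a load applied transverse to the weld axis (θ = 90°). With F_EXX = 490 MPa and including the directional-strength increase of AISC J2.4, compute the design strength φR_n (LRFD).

φR_n ≈ 123 kN

t_e = 0.707 × 5 = 3.535 mm; A_we = 3.535 × 105 = 371.2 mm².
Directional factor: 1.0 + 0.5 sin^1.5(90°) = 1.5.
F_nw = 0.6 × 490 × 1.5 = 441 MPa.
φR_n = 0.75 × 441 × 371.2 × 10⁻³ = 122.8 kN.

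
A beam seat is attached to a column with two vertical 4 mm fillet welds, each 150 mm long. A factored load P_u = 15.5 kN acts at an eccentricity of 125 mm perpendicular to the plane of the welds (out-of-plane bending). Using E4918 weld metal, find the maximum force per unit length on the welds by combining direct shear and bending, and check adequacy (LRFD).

E49XX → F_EXX = 490 MPa.
L_w = 2 × 150 = 300 mm; section modulus (unit throat) S = 2 × L²/6 = 7500 mm².
Direct shear f_v = P/L_w = 15.5×10³/300 = 51.67 N/mm.
Moment M = P × e = 15.5×10³ × 125 = 1937500 N·mm; bending f_b = M/S = 258.3 N/mm.
f_max = √(f_v² + f_b²) = √(51.67² + 258.3²) = 263.4 N/mm.
φr_n = 0.75 × 0.6 × 490 × (0.707 × 4) = 623.6 N/mm → adequate.

f_max ≈ 263 N/mm; adequate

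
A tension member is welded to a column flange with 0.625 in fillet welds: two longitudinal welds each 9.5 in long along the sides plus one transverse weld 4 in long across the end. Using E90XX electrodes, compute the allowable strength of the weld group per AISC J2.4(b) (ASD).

E90XX → F_EXX = 90 ksi.
t_e = 0.707 × 0.625 = 0.4419 in.
R_nwl = 0.6 × 90 × 0.4419 × 19 = 453.4 kip (longitudinal, 2 welds).
R_nwt = 0.6 × 90 × 0.4419 × 4 = 95.44 kip (transverse, base value).
(i) R_nwl + R_nwt = 548.8 kip; (ii) 0.85 R_nwl + 1.5 R_nwt = 528.5 kip.
R_n = max = 548.8 kip [governs: (i)]; R_n/Ω = 274.4 kip.

R_n/Ω ≈ 274 kip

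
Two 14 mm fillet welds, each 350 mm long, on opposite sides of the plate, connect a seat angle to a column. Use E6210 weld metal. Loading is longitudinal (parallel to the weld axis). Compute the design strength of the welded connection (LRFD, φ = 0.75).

E62XX → F_EXX = 620 MPa.
Effective throat t_e = 0.707 × 14 = 9.898 mm.
Total length L = 700 mm; A_we = 9.898 × 700 = 6929 mm².
F_nw = 0.6 F_EXX = 0.6 × 620 = 372 MPa.
φR_n = 0.75 × 372 × 6929 × 10⁻³ = 1933 kN.

φR_n ≈ 1930 kN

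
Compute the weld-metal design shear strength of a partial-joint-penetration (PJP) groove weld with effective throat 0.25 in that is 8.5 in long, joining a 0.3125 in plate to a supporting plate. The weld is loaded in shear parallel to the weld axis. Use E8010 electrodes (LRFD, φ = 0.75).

φR_n ≈ 76.5 kips

E80XX → F_EXX = 80 ksi.
Effective throat (given) t_e = 0.25 in.
A_we = 0.25 × 8.5 = 2.125 in².
F_nw = 0.6 F_EXX = 48 ksi.
φR_n = 0.75 × 48 × 2.125 = 76.5 kips.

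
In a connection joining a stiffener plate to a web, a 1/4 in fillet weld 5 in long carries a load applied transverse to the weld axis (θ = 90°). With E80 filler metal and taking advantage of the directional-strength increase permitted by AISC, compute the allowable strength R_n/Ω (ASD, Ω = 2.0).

R_n/Ω ≈ 31.8 kip

E80XX → F_EXX = 80 ksi.
t_e = 0.707 × 0.25 = 0.1767 in; A_we = 0.1767 × 5 = 0.8837 in².
Directional factor: 1.0 + 0.5 sin^1.5(90°) = 1.5.
F_nw = 0.6 × 80 × 1.5 = 72 ksi.
R_n/Ω = (72 × 0.8837) / 2.0 = 31.81 kip.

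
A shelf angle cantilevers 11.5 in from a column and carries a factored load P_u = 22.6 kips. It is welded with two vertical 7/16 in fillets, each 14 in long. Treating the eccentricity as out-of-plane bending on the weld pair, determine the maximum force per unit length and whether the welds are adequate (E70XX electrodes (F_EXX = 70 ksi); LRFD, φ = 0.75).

f_max ≈ 4.06 kip/in; adequate

L_w = 2 × 14 = 28 in; section modulus (unit throat) S = 2 × L²/6 = 65.33 in².
Direct shear f_v = P/L_w = 22.6/28 = 0.8071 kip/in.
Moment M = P × e = 22.6 × 11.5 = 259.9 kip·in; bending f_b = M/S = 3.978 kip/in.
f_max = √(f_v² + f_b²) = √(0.8071² + 3.978²) = 4.059 kip/in.
φr_n = 0.75 × 0.6 × 70 × (0.707 × 0.4375) = 9.743 kip/in → adequate.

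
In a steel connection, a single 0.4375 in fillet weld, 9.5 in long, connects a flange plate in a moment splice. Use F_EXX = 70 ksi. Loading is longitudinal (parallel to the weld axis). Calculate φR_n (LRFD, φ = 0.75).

Effective throat t_e = 0.707 × 0.4375 = 0.3093 in.
Total length L = 9.5 in; A_we = 0.3093 × 9.5 = 2.938 in².
F_nw = 0.6 F_EXX = 0.6 × 70 = 42 ksi.
φR_n = 0.75 × 42 × 2.938 = 92.56 kips.

φR_n ≈ 92.6 kips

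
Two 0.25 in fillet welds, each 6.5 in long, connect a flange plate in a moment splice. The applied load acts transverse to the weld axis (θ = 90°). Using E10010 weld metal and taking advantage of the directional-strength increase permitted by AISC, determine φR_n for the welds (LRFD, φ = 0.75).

E100XX → F_EXX = 100 ksi.
t_e = 0.707 × 0.25 = 0.1767 in; A_we = 0.1767 × 13 = 2.298 in².
Directional factor: 1.0 + 0.5 sin^1.5(90°) = 1.5.
F_nw = 0.6 × 100 × 1.5 = 90 ksi.
φR_n = 0.75 × 90 × 2.298 = 155.1 kip.

φR_n ≈ 155 kip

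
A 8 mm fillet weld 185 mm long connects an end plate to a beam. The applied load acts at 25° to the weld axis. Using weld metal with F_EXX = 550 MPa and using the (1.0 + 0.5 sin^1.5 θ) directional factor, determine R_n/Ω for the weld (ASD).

R_n/Ω ≈ 196 kN

t_e = 0.707 × 8 = 5.656 mm; A_we = 5.656 × 185 = 1046 mm².
Directional factor: 1.0 + 0.5 sin^1.5(25°) = 1.137.
F_nw = 0.6 × 550 × 1.137 = 375.3 MPa.
R_n/Ω = (375.3 × 1046) / 2.0 × 10⁻³ = 196.4 kN.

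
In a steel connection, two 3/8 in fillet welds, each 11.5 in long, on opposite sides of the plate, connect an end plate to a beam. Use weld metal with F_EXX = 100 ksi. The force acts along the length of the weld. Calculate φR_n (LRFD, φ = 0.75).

Effective throat t_e = 0.707 × 0.375 = 0.2651 in.
Total length L = 23 in; A_we = 0.2651 × 23 = 6.098 in².
F_nw = 0.6 F_EXX = 0.6 × 100 = 60 ksi.
φR_n = 0.75 × 60 × 6.098 = 274.4 kips.

φR_n ≈ 274 kips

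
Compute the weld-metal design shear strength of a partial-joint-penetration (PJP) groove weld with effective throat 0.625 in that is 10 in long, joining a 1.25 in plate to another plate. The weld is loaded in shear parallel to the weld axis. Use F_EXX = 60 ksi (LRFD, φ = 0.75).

Effective throat (given) t_e = 0.625 in.
A_we = 0.625 × 10 = 6.25 in².
F_nw = 0.6 F_EXX = 36 ksi.
φR_n = 0.75 × 36 × 6.25 = 168.8 kip.

φR_n ≈ 169 kip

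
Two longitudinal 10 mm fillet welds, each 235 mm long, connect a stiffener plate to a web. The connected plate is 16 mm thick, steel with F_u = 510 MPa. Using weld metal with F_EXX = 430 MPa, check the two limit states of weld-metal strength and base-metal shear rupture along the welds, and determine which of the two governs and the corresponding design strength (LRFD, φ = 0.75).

φR_n ≈ 643 kN (weld metal governs)

t_e = 0.707 × 10 = 7.07 mm; L = 470 mm.
Weld metal: φR_n = 0.75 × 0.6 × 430 × 7.07 × 470 × 10⁻³ = 643 kN.
Base metal (shear rupture): φR_n = 0.75 × 0.6 × 510 × 16 × 470 × 10⁻³ = 1726 kN.
Governing: weld metal.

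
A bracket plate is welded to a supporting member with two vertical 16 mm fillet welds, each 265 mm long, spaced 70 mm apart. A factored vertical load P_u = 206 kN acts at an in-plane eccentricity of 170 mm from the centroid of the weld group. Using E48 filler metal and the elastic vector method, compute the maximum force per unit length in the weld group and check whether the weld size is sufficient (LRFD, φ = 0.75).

f_max ≈ 1430 N/mm; adequate

E48XX → F_EXX = 480 MPa.
Total weld length L_w = 530 mm. Treat welds as unit-width lines.
Polar moment about centroid: J = 2[d³/12 + d(b/2)²] = 2[265³/12 + 265×35²] = 3751000 mm³.
Direct shear f_v = P/L_w = 206×10³ / 530 = 388.7 N/mm (vertical).
Torsion M = P·e = 206×10³ × 170 = 35020000 N·mm.
Critical point at (x, y) = (35, 132.5) from centroid. f_tx = M·y/J = 1237 N/mm; f_ty = M·x/J = 326.8 N/mm.
Resultant f_max = √[f_tx² + (f_v + f_ty)²] = √[1237² + (388.7 + 326.8)²] = 1429 N/mm.
Capacity per unit length: φr_n = 0.75 × 0.6 × 480 × (0.707 × 16) = 2443 N/mm.
1429 ≤ 2443 → adequate.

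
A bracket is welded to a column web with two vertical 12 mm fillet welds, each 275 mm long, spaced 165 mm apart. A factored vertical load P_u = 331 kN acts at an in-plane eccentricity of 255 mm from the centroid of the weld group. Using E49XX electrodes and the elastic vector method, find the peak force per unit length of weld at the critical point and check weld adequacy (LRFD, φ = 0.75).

f_max ≈ 2250 N/mm; NOT adequate

E49XX → F_EXX = 490 MPa.
Total weld length L_w = 550 mm. Treat welds as unit-width lines.
Polar moment about centroid: J = 2[d³/12 + d(b/2)²] = 2[275³/12 + 275×82.5²] = 7210000 mm³.
Direct shear f_v = P/L_w = 331×10³ / 550 = 601.8 N/mm (vertical).
Torsion M = P·e = 331×10³ × 255 = 84405000 N·mm.
Critical point at (x, y) = (82.5, 137.5) from centroid. f_tx = M·y/J = 1610 N/mm; f_ty = M·x/J = 965.9 N/mm.
Resultant f_max = √[f_tx² + (f_v + f_ty)²] = √[1610² + (601.8 + 965.9)²] = 2247 N/mm.
Capacity per unit length: φr_n = 0.75 × 0.6 × 490 × (0.707 × 12) = 1871 N/mm.
2247 > 1871 → NOT adequate.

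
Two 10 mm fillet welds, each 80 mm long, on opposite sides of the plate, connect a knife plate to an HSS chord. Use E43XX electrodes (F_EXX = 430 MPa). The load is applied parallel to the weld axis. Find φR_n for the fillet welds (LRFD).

Effective throat t_e = 0.707 × 10 = 7.07 mm.
Total length L = 160 mm; A_we = 7.07 × 160 = 1131 mm².
F_nw = 0.6 F_EXX = 0.6 × 430 = 258 MPa.
φR_n = 0.75 × 258 × 1131 × 10⁻³ = 218.9 kN.

φR_n ≈ 219 kN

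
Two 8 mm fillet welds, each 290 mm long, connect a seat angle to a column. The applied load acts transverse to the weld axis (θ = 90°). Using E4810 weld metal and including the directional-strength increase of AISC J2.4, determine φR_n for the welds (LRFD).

φR_n ≈ 1060 kN

E48XX → F_EXX = 480 MPa.
t_e = 0.707 × 8 = 5.656 mm; A_we = 5.656 × 580 = 3280 mm².
Directional factor: 1.0 + 0.5 sin^1.5(90°) = 1.5.
F_nw = 0.6 × 480 × 1.5 = 432 MPa.
φR_n = 0.75 × 432 × 3280 × 10⁻³ = 1063 kN.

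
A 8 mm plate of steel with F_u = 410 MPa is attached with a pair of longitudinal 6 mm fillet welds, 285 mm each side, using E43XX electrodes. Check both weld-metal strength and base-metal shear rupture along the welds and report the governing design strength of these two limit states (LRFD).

E43XX → F_EXX = 430 MPa.
t_e = 0.707 × 6 = 4.242 mm; L = 570 mm.
Weld metal: φR_n = 0.75 × 0.6 × 430 × 4.242 × 570 × 10⁻³ = 467.9 kN.
Base metal (shear rupture): φR_n = 0.75 × 0.6 × 410 × 8 × 570 × 10⁻³ = 841.3 kN.
Governing: weld metal.

φR_n ≈ 468 kN (weld metal governs)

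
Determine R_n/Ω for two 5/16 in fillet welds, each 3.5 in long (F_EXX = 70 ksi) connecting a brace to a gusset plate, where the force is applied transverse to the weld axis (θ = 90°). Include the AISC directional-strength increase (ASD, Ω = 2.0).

t_e = 0.707 × 0.3125 = 0.2209 in; A_we = 0.2209 × 7 = 1.547 in².
Directional factor: 1.0 + 0.5 sin^1.5(90°) = 1.5.
F_nw = 0.6 × 70 × 1.5 = 63 ksi.
R_n/Ω = (63 × 1.547) / 2.0 = 48.72 kips.

R_n/Ω ≈ 48.7 kips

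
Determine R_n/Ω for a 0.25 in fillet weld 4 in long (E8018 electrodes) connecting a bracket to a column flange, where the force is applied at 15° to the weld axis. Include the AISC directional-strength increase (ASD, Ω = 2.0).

E80XX → F_EXX = 80 ksi.
t_e = 0.707 × 0.25 = 0.1767 in; A_we = 0.1767 × 4 = 0.707 in².
Directional factor: 1.0 + 0.5 sin^1.5(15°) = 1.066.
F_nw = 0.6 × 80 × 1.066 = 51.16 ksi.
R_n/Ω = (51.16 × 0.707) / 2.0 = 18.09 kips.

R_n/Ω ≈ 18.1 kips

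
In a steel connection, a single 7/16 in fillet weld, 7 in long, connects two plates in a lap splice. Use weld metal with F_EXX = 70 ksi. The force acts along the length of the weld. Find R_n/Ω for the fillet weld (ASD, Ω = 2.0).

R_n/Ω ≈ 45.5 kips

Effective throat t_e = 0.707 × 0.4375 = 0.3093 in.
Total length L = 7 in; A_we = 0.3093 × 7 = 2.165 in².
F_nw = 0.6 F_EXX = 0.6 × 70 = 42 ksi.
R_n = 42 × 2.165 = 90.94 kips; R_n/Ω = 90.94/2.0 = 45.47 kips.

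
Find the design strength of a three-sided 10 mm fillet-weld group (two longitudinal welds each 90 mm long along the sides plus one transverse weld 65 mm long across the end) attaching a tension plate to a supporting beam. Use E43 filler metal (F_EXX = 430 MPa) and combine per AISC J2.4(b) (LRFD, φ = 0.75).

φR_n ≈ 343 kN

t_e = 0.707 × 10 = 7.07 mm.
R_nwl = 0.6 × 430 × 7.07 × 180 × 10⁻³ = 328.3 kN (longitudinal, 2 welds).
R_nwt = 0.6 × 430 × 7.07 × 65 × 10⁻³ = 118.6 kN (transverse, base value).
(i) R_nwl + R_nwt = 446.9 kN; (ii) 0.85 R_nwl + 1.5 R_nwt = 456.9 kN.
R_n = max = 456.9 kN [governs: (ii)]; φR_n = 342.7 kN.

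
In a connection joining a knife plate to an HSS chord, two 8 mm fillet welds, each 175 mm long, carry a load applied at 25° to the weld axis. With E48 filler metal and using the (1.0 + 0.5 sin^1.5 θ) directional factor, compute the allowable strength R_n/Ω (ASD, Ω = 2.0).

E48XX → F_EXX = 480 MPa.
t_e = 0.707 × 8 = 5.656 mm; A_we = 5.656 × 350 = 1980 mm².
Directional factor: 1.0 + 0.5 sin^1.5(25°) = 1.137.
F_nw = 0.6 × 480 × 1.137 = 327.6 MPa.
R_n/Ω = (327.6 × 1980) / 2.0 × 10⁻³ = 324.2 kN.

R_n/Ω ≈ 324 kN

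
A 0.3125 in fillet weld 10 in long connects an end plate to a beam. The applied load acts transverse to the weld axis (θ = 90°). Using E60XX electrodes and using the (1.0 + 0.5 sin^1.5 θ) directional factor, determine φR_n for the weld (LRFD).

φR_n ≈ 89.5 kips

E60XX → F_EXX = 60 ksi.
t_e = 0.707 × 0.3125 = 0.2209 in; A_we = 0.2209 × 10 = 2.209 in².
Directional factor: 1.0 + 0.5 sin^1.5(90°) = 1.5.
F_nw = 0.6 × 60 × 1.5 = 54 ksi.
φR_n = 0.75 × 54 × 2.209 = 89.48 kips.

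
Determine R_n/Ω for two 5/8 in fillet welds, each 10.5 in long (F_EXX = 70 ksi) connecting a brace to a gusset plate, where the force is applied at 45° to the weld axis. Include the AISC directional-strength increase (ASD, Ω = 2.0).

R_n/Ω ≈ 253 kip

t_e = 0.707 × 0.625 = 0.4419 in; A_we = 0.4419 × 21 = 9.279 in².
Directional factor: 1.0 + 0.5 sin^1.5(45°) = 1.297.
F_nw = 0.6 × 70 × 1.297 = 54.49 ksi.
R_n/Ω = (54.49 × 9.279) / 2.0 = 252.8 kip.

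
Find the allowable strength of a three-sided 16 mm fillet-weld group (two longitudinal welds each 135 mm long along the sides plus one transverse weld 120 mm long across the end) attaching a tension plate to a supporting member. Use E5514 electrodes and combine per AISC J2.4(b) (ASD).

E55XX → F_EXX = 550 MPa.
t_e = 0.707 × 16 = 11.31 mm.
R_nwl = 0.6 × 550 × 11.31 × 270 × 10⁻³ = 1008 kN (longitudinal, 2 welds).
R_nwt = 0.6 × 550 × 11.31 × 120 × 10⁻³ = 448 kN (transverse, base value).
(i) R_nwl + R_nwt = 1456 kN; (ii) 0.85 R_nwl + 1.5 R_nwt = 1529 kN.
R_n = max = 1529 kN [governs: (ii)]; R_n/Ω = 764.3 kN.

R_n/Ω ≈ 764 kN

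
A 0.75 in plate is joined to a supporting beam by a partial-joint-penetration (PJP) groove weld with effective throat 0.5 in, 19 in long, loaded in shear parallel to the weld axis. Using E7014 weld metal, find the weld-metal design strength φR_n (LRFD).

E70XX → F_EXX = 70 ksi.
Effective throat (given) t_e = 0.5 in.
A_we = 0.5 × 19 = 9.5 in².
F_nw = 0.6 F_EXX = 42 ksi.
φR_n = 0.75 × 42 × 9.5 = 299.2 kip.

φR_n ≈ 299 kip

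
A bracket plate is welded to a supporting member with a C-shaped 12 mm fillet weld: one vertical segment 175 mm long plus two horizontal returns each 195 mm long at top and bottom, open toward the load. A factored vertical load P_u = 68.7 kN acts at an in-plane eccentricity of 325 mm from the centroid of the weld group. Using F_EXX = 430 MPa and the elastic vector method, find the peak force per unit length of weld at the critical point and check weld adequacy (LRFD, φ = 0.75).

Total weld length L_w = 565 mm. Treat welds as unit-width lines.
Centroid: x̄ = 2×195×97.5 / 565 = 67.3 mm from the vertical weld.
Polar moment about centroid: J = I_x + I_y = [175³/12 + 2×195×87.5²] + [175×67.3² + 2(195³/12 + 195×30.2²)] = 5817000 mm³.
Direct shear f_v = P/L_w = 68.7×10³ / 565 = 121.6 N/mm (vertical).
Torsion M = P·e = 68.7×10³ × 325 = 22328000 N·mm.
Critical point at (x, y) = (127.7, 87.5) from centroid. f_tx = M·y/J = 335.9 N/mm; f_ty = M·x/J = 490.2 N/mm.
Resultant f_max = √[f_tx² + (f_v + f_ty)²] = √[335.9² + (121.6 + 490.2)²] = 697.9 N/mm.
Capacity per unit length: φr_n = 0.75 × 0.6 × 430 × (0.707 × 12) = 1642 N/mm.
697.9 ≤ 1642 → adequate.

f_max ≈ 698 N/mm; adequate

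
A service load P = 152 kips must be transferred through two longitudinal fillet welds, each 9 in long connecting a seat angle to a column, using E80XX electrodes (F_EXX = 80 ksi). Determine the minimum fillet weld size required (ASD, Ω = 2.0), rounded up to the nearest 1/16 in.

w = 1/2 in

Total weld length L = 18 in.
Required throat t_e = P × Ω / (0.6 F_EXX × L) = 152 × 2.0 / (0.6 × 80 × 18) = 0.3519 in.
Required leg w = t_e / 0.707 = 0.4977 in → use 1/2 in.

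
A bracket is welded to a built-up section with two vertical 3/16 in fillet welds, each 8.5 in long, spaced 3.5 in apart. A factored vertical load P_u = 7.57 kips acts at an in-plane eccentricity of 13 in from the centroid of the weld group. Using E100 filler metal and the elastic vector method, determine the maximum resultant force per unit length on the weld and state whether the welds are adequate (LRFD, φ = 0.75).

E100XX → F_EXX = 100 ksi.
Total weld length L_w = 17 in. Treat welds as unit-width lines.
Polar moment about centroid: J = 2[d³/12 + d(b/2)²] = 2[8.5³/12 + 8.5×1.75²] = 154.4 in³.
Direct shear f_v = P/L_w = 7.57 / 17 = 0.4453 kip/in (vertical).
Torsion M = P·e = 7.57 × 13 = 98.41 kip·in.
Critical point at (x, y) = (1.75, 4.25) from centroid. f_tx = M·y/J = 2.709 kip/in; f_ty = M·x/J = 1.115 kip/in.
Resultant f_max = √[f_tx² + (f_v + f_ty)²] = √[2.709² + (0.4453 + 1.115)²] = 3.126 kip/in.
Capacity per unit length: φr_n = 0.75 × 0.6 × 100 × (0.707 × 0.1875) = 5.965 kip/in.
3.126 ≤ 5.965 → adequate.

f_max ≈ 3.13 kip/in; adequate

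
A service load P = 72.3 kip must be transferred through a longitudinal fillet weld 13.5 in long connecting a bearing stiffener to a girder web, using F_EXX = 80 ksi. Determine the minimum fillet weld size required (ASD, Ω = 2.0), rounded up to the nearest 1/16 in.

Total weld length L = 13.5 in.
Required throat t_e = P × Ω / (0.6 F_EXX × L) = 72.3 × 2.0 / (0.6 × 80 × 13.5) = 0.2231 in.
Required leg w = t_e / 0.707 = 0.3156 in → use 3/8 in.

w = 3/8 in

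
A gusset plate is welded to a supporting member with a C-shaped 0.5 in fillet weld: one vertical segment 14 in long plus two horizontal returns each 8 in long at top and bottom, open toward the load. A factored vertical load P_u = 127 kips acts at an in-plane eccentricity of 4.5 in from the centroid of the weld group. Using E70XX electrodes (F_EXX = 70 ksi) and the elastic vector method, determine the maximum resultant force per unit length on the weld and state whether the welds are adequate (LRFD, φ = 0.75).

f_max ≈ 7.72 kip/in; adequate

Total weld length L_w = 30 in. Treat welds as unit-width lines.
Centroid: x̄ = 2×8×4 / 30 = 2.133 in from the vertical weld.
Polar moment about centroid: J = I_x + I_y = [14³/12 + 2×8×7²] + [14×2.133² + 2(8³/12 + 8×1.867²)] = 1217 in³.
Direct shear f_v = P/L_w = 127 / 30 = 4.233 kip/in (vertical).
Torsion M = P·e = 127 × 4.5 = 571.5 kip·in.
Critical point at (x, y) = (5.867, 7) from centroid. f_tx = M·y/J = 3.286 kip/in; f_ty = M·x/J = 2.754 kip/in.
Resultant f_max = √[f_tx² + (f_v + f_ty)²] = √[3.286² + (4.233 + 2.754)²] = 7.721 kip/in.
Capacity per unit length: φr_n = 0.75 × 0.6 × 70 × (0.707 × 0.5) = 11.14 kip/in.
7.721 ≤ 11.14 → adequate.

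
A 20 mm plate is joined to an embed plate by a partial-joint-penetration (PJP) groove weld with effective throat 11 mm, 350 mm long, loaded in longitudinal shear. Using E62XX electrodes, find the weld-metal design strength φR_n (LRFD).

φR_n ≈ 1070 kN

E62XX → F_EXX = 620 MPa.
Effective throat (given) t_e = 11 mm.
A_we = 11 × 350 = 3850 mm².
F_nw = 0.6 F_EXX = 372 MPa.
φR_n = 0.75 × 372 × 3850 × 10⁻³ = 1074 kN.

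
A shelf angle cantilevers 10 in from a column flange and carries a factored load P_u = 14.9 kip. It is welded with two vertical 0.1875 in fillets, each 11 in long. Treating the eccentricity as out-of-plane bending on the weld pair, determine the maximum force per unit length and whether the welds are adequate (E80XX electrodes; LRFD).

E80XX → F_EXX = 80 ksi.
L_w = 2 × 11 = 22 in; section modulus (unit throat) S = 2 × L²/6 = 40.33 in².
Direct shear f_v = P/L_w = 14.9/22 = 0.6773 kip/in.
Moment M = P × e = 14.9 × 10 = 149 kip·in; bending f_b = M/S = 3.694 kip/in.
f_max = √(f_v² + f_b²) = √(0.6773² + 3.694²) = 3.756 kip/in.
φr_n = 0.75 × 0.6 × 80 × (0.707 × 0.1875) = 4.772 kip/in → adequate.

f_max ≈ 3.76 kip/in; adequate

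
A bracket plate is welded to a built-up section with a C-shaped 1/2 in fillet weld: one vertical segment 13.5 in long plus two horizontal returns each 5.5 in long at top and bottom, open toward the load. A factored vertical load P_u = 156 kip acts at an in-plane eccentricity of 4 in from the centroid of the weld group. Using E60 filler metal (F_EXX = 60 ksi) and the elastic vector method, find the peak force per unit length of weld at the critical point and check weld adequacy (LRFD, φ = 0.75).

Total weld length L_w = 24.5 in. Treat welds as unit-width lines.
Centroid: x̄ = 2×5.5×2.75 / 24.5 = 1.235 in from the vertical weld.
Polar moment about centroid: J = I_x + I_y = [13.5³/12 + 2×5.5×6.75²] + [13.5×1.235² + 2(5.5³/12 + 5.5×1.515²)] = 779.8 in³.
Direct shear f_v = P/L_w = 156 / 24.5 = 6.367 kip/in (vertical).
Torsion M = P·e = 156 × 4 = 624 kip·in.
Critical point at (x, y) = (4.265, 6.75) from centroid. f_tx = M·y/J = 5.401 kip/in; f_ty = M·x/J = 3.413 kip/in.
Resultant f_max = √[f_tx² + (f_v + f_ty)²] = √[5.401² + (6.367 + 3.413)²] = 11.17 kip/in.
Capacity per unit length: φr_n = 0.75 × 0.6 × 60 × (0.707 × 0.5) = 9.544 kip/in.
11.17 > 9.544 → NOT adequate.

f_max ≈ 11.2 kip/in; NOT adequate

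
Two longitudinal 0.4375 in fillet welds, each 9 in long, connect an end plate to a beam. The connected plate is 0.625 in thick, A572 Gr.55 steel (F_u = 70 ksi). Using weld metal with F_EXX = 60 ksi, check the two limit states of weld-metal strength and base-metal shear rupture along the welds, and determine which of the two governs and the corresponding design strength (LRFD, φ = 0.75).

t_e = 0.707 × 0.4375 = 0.3093 in; L = 18 in.
Weld metal: φR_n = 0.75 × 0.6 × 60 × 0.3093 × 18 = 150.3 kips.
Base metal (shear rupture): φR_n = 0.75 × 0.6 × 70 × 0.625 × 18 = 354.4 kips.
Governing: weld metal.

φR_n ≈ 150 kips (weld metal governs)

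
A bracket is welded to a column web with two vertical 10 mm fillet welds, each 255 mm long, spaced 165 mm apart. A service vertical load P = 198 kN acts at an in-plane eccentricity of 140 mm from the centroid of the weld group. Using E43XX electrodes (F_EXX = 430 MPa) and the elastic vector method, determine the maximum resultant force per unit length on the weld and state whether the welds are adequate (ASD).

Total weld length L_w = 510 mm. Treat welds as unit-width lines.
Polar moment about centroid: J = 2[d³/12 + d(b/2)²] = 2[255³/12 + 255×82.5²] = 6235000 mm³.
Direct shear f_v = P/L_w = 198×10³ / 510 = 388.2 N/mm (vertical).
Torsion M = P·e = 198×10³ × 140 = 27720000 N·mm.
Critical point at (x, y) = (82.5, 127.5) from centroid. f_tx = M·y/J = 566.9 N/mm; f_ty = M·x/J = 366.8 N/mm.
Resultant f_max = √[f_tx² + (f_v + f_ty)²] = √[566.9² + (388.2 + 366.8)²] = 944.2 N/mm.
Capacity per unit length: r_n/Ω = (1/2.0) × 0.6 × 430 × (0.707 × 10) = 912 N/mm.
944.2 > 912 → NOT adequate.

f_max ≈ 944 N/mm; NOT adequate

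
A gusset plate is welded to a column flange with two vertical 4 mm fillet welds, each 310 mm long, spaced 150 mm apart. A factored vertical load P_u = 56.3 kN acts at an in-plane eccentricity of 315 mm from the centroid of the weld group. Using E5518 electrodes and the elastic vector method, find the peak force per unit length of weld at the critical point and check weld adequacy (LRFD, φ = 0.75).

E55XX → F_EXX = 550 MPa.
Total weld length L_w = 620 mm. Treat welds as unit-width lines.
Polar moment about centroid: J = 2[d³/12 + d(b/2)²] = 2[310³/12 + 310×75²] = 8453000 mm³.
Direct shear f_v = P/L_w = 56.3×10³ / 620 = 90.81 N/mm (vertical).
Torsion M = P·e = 56.3×10³ × 315 = 17734000 N·mm.
Critical point at (x, y) = (75, 155) from centroid. f_tx = M·y/J = 325.2 N/mm; f_ty = M·x/J = 157.4 N/mm.
Resultant f_max = √[f_tx² + (f_v + f_ty)²] = √[325.2² + (90.81 + 157.4)²] = 409.1 N/mm.
Capacity per unit length: φr_n = 0.75 × 0.6 × 550 × (0.707 × 4) = 699.9 N/mm.
409.1 ≤ 699.9 → adequate.

f_max ≈ 409 N/mm; adequate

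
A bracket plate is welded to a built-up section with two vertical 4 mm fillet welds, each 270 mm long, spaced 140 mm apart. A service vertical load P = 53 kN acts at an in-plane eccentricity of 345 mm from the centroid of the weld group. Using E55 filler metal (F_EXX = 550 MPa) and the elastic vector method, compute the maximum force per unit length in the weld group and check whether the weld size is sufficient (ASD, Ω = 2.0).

f_max ≈ 522 N/mm; NOT adequate

Total weld length L_w = 540 mm. Treat welds as unit-width lines.
Polar moment about centroid: J = 2[d³/12 + d(b/2)²] = 2[270³/12 + 270×70²] = 5926000 mm³.
Direct shear f_v = P/L_w = 53×10³ / 540 = 98.15 N/mm (vertical).
Torsion M = P·e = 53×10³ × 345 = 18285000 N·mm.
Critical point at (x, y) = (70, 135) from centroid. f_tx = M·y/J = 416.5 N/mm; f_ty = M·x/J = 216 N/mm.
Resultant f_max = √[f_tx² + (f_v + f_ty)²] = √[416.5² + (98.15 + 216)²] = 521.7 N/mm.
Capacity per unit length: r_n/Ω = (1/2.0) × 0.6 × 550 × (0.707 × 4) = 466.6 N/mm.
521.7 > 466.6 → NOT adequate.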